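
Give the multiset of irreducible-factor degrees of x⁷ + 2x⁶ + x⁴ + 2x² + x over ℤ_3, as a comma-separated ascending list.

1, 1, 1, 2, 2

Write f(x) = x⁷ + 2x⁶ + x⁴ + 2x² + x.
Roots in ℤ_3: f(0) = 0 → root; f(1) = 1; f(2) = 0 → root.
Linear factors from roots: (x), (x + 1).
Complete factorization: f(x) = (x)·(x + 1)^2·(x² + 1)^2.
Factor degrees with multiplicity: 1 + 1 + 1 + 2 + 2 = 7.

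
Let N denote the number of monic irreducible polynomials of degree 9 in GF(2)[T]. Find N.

56

x^(2^9) − x is the product of all monic irreducibles of degree dividing 9; Möbius inversion gives N = (1/9) Σ μ(9/d)·2^d.
Divisors of 9: 1, 3, 9; μ(9/d) for each: 0, -1, 1.
Σ = − 2^3 + 2^9 = 504.
N = 504/9 = 56.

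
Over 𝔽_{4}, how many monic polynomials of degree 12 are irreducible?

The number of monic irreducibles of degree 12 over GF(4) is (1/12)·Σ_{d∣12} μ(12/d) 4^d.
Divisors of 12: 1, 2, 3, 4, 6, 12; μ(12/d) for each: 0, 1, 0, -1, -1, 1.
Σ = 4^2 − 4^4 − 4^6 + 4^12 = 16772880.
N = 16772880/12 = 1397740.

1397740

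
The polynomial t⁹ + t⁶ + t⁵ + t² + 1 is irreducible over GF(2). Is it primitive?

Write f(t) = t⁹ + t⁶ + t⁵ + t² + 1.
|GF(2^9)^×| = 2^9 − 1 = 511. Prime factorization: 511 = 7·73.
f is primitive ⇔ t has order 511 in GF(2)[t]/(f), i.e. t^(511/q) ≠ 1 for each prime q | 511.
t^(73) mod f = 1
t^(7) mod f = t⁷.
Since t^(73) = 1, the order of t divides 73 < 511; not primitive.

No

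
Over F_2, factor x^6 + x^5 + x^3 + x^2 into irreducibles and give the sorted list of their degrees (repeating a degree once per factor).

Write g(x) = x^6 + x^5 + x^3 + x^2.
Roots in F_2: g(0) = 0 → root; g(1) = 0 → root.
Linear factors from roots: (x), (x + 1).
Complete factorization: g(x) = (x)^2·(x + 1)^2·(x^2 + x + 1).
Factor degrees with multiplicity: 1 + 1 + 1 + 1 + 2 = 6.

1, 1, 1, 1, 2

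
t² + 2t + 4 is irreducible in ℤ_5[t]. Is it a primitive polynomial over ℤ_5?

Write f(t) = t² + 2t + 4.
|GF(5^2)^×| = 5^2 − 1 = 24. Prime factorization: 24 = 2^3·3.
f is primitive ⇔ t has order 24 in GF(5)[t]/(f), i.e. t^(24/q) ≠ 1 for each prime q | 24.
t^(12) mod f = 1
t^(8) mod f = 2t + 4.
Since t^(12) = 1, the order of t divides 12 < 24; not primitive.

No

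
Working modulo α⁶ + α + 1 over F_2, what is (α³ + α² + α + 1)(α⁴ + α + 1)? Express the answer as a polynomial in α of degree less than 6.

α^5 + α^2

Multiply in F_2[α]: (α³ + α² + α + 1)·(α⁴ + α + 1) = α⁷ + α⁶ + α⁵ + 1.
Reduce using α⁶ ≡ α + 1 (mod α⁶ + α + 1).
Reduced: α⁵ + α².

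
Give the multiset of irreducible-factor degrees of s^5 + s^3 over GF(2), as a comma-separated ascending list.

Write g(s) = s^5 + s^3.
Roots in GF(2): g(0) = 0 → root; g(1) = 0 → root.
Linear factors from roots: (s), (s + 1).
Complete factorization: g(s) = (s + 1)^2·(s)^3.
Factor degrees with multiplicity: 1 + 1 + 1 + 1 + 1 = 5.

1, 1, 1, 1, 1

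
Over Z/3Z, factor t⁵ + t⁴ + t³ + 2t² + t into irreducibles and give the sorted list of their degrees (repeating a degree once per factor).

Write f(t) = t⁵ + t⁴ + t³ + 2t² + t.
Roots in Z/3Z: f(0) = 0 → root; f(1) = 0 → root; f(2) = 0 → root.
Linear factors from roots: (t), (t + 2), (t + 1).
Complete factorization: f(t) = (t)·(t + 1)·(t + 2)·(t² + t + 2).
Factor degrees with multiplicity: 1 + 1 + 1 + 2 = 5.

1, 1, 1, 2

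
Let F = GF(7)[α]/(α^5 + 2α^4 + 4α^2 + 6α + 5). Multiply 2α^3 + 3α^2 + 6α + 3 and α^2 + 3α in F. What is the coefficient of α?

4

Multiply in GF(7)[α]: (2α^3 + 3α^2 + 6α + 3)·(α^2 + 3α) = 2α^5 + 2α^4 + α^3 + 2α.
Reduce using α^5 ≡ 5α^4 + 3α^2 + α + 2 (mod α^5 + 2α^4 + 4α^2 + 6α + 5).
Reduced: 5α^4 + α^3 + 6α^2 + 4α + 4.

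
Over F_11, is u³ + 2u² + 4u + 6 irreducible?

Yes

Write h(u) = u³ + 2u² + 4u + 6.
Check each element of F_11 for a root: h(0)=6, h(1)=2, h(2)=8, h(3)=8, h(4)=8, h(5)=3, h(6)=10, h(7)=2, h(8)=7, h(9)=9, h(10)=3.
No roots. A degree-3 polynomial over a field with no linear factor is irreducible.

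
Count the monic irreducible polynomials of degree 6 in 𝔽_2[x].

9

Gauss's count: N_{2}(6) = (1/6) Σ_{d|6} μ(6/d)·2^d.
Divisors of 6: 1, 2, 3, 6; μ(6/d) for each: 1, -1, -1, 1.
Σ = 2^1 − 2^2 − 2^3 + 2^6 = 54.
N = 54/6 = 9.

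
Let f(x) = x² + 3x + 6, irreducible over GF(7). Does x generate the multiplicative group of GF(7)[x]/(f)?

No

|GF(7^2)^×| = 7^2 − 1 = 48. Prime factorization: 48 = 2^4·3.
f is primitive ⇔ x has order 48 in GF(7)[x]/(f), i.e. x^(48/q) ≠ 1 for each prime q | 48.
x^(24) mod f = 6.
x^(16) mod f = 1
Since x^(16) = 1, the order of x divides 16 < 48; not primitive.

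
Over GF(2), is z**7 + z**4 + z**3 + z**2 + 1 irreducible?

Write h(z) = z**7 + z**4 + z**3 + z**2 + 1.
Check for roots in GF(2): h(0) = 1; h(1) = 1.
No roots, so no linear factors.
Monic irreducibles of degree 2 over GF(2): z**2 + z + 1.
None of them divide h (all give nonzero remainder).
Monic irreducibles of degree 3 over GF(2): z**3 + z + 1, z**3 + z**2 + 1.
None of them divide h (all give nonzero remainder).
No irreducible factor of degree ≤ 3 exists, so h is irreducible over GF(2).

Yes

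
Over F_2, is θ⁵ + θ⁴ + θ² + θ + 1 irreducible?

Yes

Write f(θ) = θ⁵ + θ⁴ + θ² + θ + 1.
Check for roots in F_2: f(0) = 1; f(1) = 1.
No roots, so no linear factors.
Monic irreducibles of degree 2 over GF(2): θ² + θ + 1.
None of them divide f (all give nonzero remainder).
No irreducible factor of degree ≤ 2 exists, so f is irreducible over GF(2).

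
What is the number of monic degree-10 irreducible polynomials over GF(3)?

Gauss's count: N_{3}(10) = (1/10) Σ_{d|10} μ(10/d)·3^d.
Divisors of 10: 1, 2, 5, 10; μ(10/d) for each: 1, -1, -1, 1.
Σ = 3^1 − 3^2 − 3^5 + 3^10 = 58800.
N = 58800/10 = 5880.

5880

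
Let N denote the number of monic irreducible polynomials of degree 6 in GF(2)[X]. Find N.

By the necklace-counting formula, N_2(6) = (1/6) Σ_{d|6} μ(6/d)·2^d.
Divisors of 6: 1, 2, 3, 6; μ(6/d) for each: 1, -1, -1, 1.
Σ = 2^1 − 2^2 − 2^3 + 2^6 = 54.
N = 54/6 = 9.

9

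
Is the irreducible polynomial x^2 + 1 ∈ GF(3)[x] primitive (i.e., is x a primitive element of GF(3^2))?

Write f(x) = x^2 + 1.
|GF(3^2)^×| = 3^2 − 1 = 8. Prime factorization: 8 = 2^3.
f is primitive ⇔ x has order 8 in GF(3)[x]/(f), i.e. x^(8/q) ≠ 1 for each prime q | 8.
x^(4) mod f = 1
Since x^(4) = 1, the order of x divides 4 < 8; not primitive.

No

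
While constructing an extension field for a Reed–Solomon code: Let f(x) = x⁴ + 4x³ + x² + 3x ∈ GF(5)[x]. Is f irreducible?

No

Check for roots in GF(5): f(0) = 0 → root; f(1) = 4; f(2) = 3; f(3) = 2; f(4) = 0 → root.
f(0) = 0, so (x) divides f(x); f is reducible.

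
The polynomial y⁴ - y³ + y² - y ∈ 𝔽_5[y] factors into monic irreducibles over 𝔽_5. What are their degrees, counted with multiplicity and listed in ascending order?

1, 1, 1, 1

Write g(y) = y⁴ - y³ + y² - y.
Roots in 𝔽_5: g(0) = 0 → root; g(1) = 0 → root; g(2) = 0 → root; g(3) = 0 → root; g(4) = 4.
Linear factors from roots: (y), (y - 1), (y - 2), (y + 2).
Complete factorization: g(y) = (y)·(y + 2)·(y - 2)·(y - 1).
Factor degrees with multiplicity: 1 + 1 + 1 + 1 = 4.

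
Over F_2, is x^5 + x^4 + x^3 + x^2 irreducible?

Write m(x) = x^5 + x^4 + x^3 + x^2.
Check for roots in F_2: m(0) = 0 → root; m(1) = 0 → root.
m(0) = 0, so (x) divides m(x); m is reducible.

No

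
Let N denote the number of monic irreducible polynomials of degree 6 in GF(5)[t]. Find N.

2580

Gauss's count: N_{5}(6) = (1/6) Σ_{d|6} μ(6/d)·5^d.
Divisors of 6: 1, 2, 3, 6; μ(6/d) for each: 1, -1, -1, 1.
Σ = 5^1 − 5^2 − 5^3 + 5^6 = 15480.
N = 15480/6 = 2580.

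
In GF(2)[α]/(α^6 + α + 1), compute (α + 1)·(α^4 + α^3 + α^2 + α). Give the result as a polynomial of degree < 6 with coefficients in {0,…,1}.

Multiply in GF(2)[α]: (α + 1)·(α^4 + α^3 + α^2 + α) = α^5 + α.
Reduced: α^5 + α.

α^5 + α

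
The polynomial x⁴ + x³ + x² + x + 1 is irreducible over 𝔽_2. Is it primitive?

Write f(x) = x⁴ + x³ + x² + x + 1.
|GF(2^4)^×| = 2^4 − 1 = 15. Prime factorization: 15 = 3·5.
f is primitive ⇔ x has order 15 in GF(2)[x]/(f), i.e. x^(15/q) ≠ 1 for each prime q | 15.
x^(5) mod f = 1
x^(3) mod f = x³.
Since x^(5) = 1, the order of x divides 5 < 15; not primitive.

No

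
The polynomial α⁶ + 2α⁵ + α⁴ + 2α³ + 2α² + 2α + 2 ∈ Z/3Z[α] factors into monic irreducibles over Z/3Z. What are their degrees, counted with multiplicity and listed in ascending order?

1, 1, 2, 2

Write g(α) = α⁶ + 2α⁵ + α⁴ + 2α³ + 2α² + 2α + 2.
Roots in Z/3Z: g(0) = 2; g(1) = 0 → root; g(2) = 0 → root.
Linear factors from roots: (α + 2), (α + 1).
Complete factorization: g(α) = (α + 1)·(α + 2)·(α² + α + 2)^2.
Factor degrees with multiplicity: 1 + 1 + 2 + 2 = 6.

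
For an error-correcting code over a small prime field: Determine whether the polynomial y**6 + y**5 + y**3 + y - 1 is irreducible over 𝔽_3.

Write g(y) = y**6 + y**5 + y**3 + y - 1.
Check for roots in 𝔽_3: g(0) = 2; g(1) = 0 → root; g(2) = 0 → root.
g(1) = 0, so (y − 1) divides g(y); g is reducible.

No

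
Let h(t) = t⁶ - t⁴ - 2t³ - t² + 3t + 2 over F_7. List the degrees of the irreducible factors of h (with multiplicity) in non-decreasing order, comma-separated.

1, 1, 1, 3

Linear factors from roots: (t + 3), (t + 2), (t + 1).
Complete factorization: h(t) = (t + 1)·(t + 2)·(t + 3)·(t³ + t² + 3t - 2).
Factor degrees with multiplicity: 1 + 1 + 1 + 3 = 6.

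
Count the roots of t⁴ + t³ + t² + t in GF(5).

Write g(t) = t⁴ + t³ + t² + t.
Evaluate at each of the 5 elements of GF(5):
g(0) = 0 → root; g(1) = 4; g(2) = 0 → root; g(3) = 0 → root; g(4) = 0 → root.
Roots: {0, 2, 3, 4}.

4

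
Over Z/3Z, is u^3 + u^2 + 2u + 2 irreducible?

No

Write g(u) = u^3 + u^2 + 2u + 2.
Check for roots in Z/3Z: g(0) = 2; g(1) = 0 → root; g(2) = 0 → root.
g(1) = 0, so (u − 1) divides g(u); g is reducible.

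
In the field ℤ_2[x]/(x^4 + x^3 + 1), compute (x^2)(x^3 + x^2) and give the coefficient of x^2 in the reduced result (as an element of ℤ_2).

Multiply in ℤ_2[x]: (x^2)·(x^3 + x^2) = x^5 + x^4.
Reduce using x^4 ≡ x^3 + 1 (mod x^4 + x^3 + 1).
Reduced: x.

0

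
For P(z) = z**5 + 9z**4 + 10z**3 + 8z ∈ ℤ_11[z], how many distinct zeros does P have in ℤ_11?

2

Evaluate at each of the 11 elements of ℤ_11:
P(0) = 0 → root; P(1) = 6; P(2) = 8; P(3) = 1; P(4) = 7; P(5) = 8; P(6) = 0 → root; P(7) = 3; P(8) = 5; P(9) = 5; P(10) = 1.
Roots: {0, 6}.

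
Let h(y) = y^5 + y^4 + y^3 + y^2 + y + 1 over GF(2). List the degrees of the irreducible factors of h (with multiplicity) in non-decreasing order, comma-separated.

1, 2, 2

Roots in GF(2): h(0) = 1; h(1) = 0 → root.
Linear factors from roots: (y + 1).
Complete factorization: h(y) = (y + 1)·(y^2 + y + 1)^2.
Factor degrees with multiplicity: 1 + 2 + 2 = 5.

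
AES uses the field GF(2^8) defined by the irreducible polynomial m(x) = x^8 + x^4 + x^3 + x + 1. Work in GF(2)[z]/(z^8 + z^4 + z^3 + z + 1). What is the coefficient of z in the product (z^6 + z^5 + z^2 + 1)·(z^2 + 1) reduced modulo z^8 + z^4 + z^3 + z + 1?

Multiply in GF(2)[z]: (z^6 + z^5 + z^2 + 1)·(z^2 + 1) = z^8 + z^7 + z^6 + z^5 + z^4 + 1.
Reduce using z^8 ≡ z^4 + z^3 + z + 1 (mod z^8 + z^4 + z^3 + z + 1).
Reduced: z^7 + z^6 + z^5 + z^3 + z.

1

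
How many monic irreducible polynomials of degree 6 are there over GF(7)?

19544

x^(7^6) − x is the product of all monic irreducibles of degree dividing 6; Möbius inversion gives N = (1/6) Σ μ(6/d)·7^d.
Divisors of 6: 1, 2, 3, 6; μ(6/d) for each: 1, -1, -1, 1.
Σ = 7^1 − 7^2 − 7^3 + 7^6 = 117264.
N = 117264/6 = 19544.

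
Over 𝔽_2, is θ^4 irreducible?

No

Write g(θ) = θ^4.
Check for roots in 𝔽_2: g(0) = 0 → root; g(1) = 1.
g(0) = 0, so (θ) divides g(θ); g is reducible.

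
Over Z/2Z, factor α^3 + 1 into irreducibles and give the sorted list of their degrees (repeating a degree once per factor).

Write h(α) = α^3 + 1.
Roots in Z/2Z: h(0) = 1; h(1) = 0 → root.
Linear factors from roots: (α + 1).
Complete factorization: h(α) = (α + 1)·(α^2 + α + 1).
Factor degrees with multiplicity: 1 + 2 = 3.

1, 2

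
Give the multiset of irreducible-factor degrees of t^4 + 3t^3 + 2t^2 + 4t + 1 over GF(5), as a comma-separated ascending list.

4

Write g(t) = t^4 + 3t^3 + 2t^2 + 4t + 1.
Roots in GF(5): g(0) = 1; g(1) = 1; g(2) = 2; g(3) = 3; g(4) = 2.
Complete factorization: g(t) = (t^4 + 3t^3 + 2t^2 + 4t + 1).
Factor degrees with multiplicity: 4 = 4.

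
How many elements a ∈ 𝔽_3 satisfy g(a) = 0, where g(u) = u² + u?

Evaluate at each of the 3 elements of 𝔽_3:
g(0) = 0 → root; g(1) = 2; g(2) = 0 → root.
Roots: {0, 2}.

2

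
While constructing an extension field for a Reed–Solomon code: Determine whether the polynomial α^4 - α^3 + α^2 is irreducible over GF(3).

No

Write h(α) = α^4 - α^3 + α^2.
Check for roots in GF(3): h(0) = 0 → root; h(1) = 1; h(2) = 0 → root.
h(0) = 0, so (α) divides h(α); h is reducible.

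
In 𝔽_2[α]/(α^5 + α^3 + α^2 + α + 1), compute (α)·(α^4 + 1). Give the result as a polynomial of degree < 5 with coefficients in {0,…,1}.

Multiply in 𝔽_2[α]: (α)·(α^4 + 1) = α^5 + α.
Reduce using α^5 ≡ α^3 + α^2 + α + 1 (mod α^5 + α^3 + α^2 + α + 1).
Reduced: α^3 + α^2 + 1.

α^3 + α^2 + 1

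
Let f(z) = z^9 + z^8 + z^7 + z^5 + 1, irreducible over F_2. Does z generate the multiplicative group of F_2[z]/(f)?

No

|GF(2^9)^×| = 2^9 − 1 = 511. Prime factorization: 511 = 7·73.
f is primitive ⇔ z has order 511 in GF(2)[z]/(f), i.e. z^(511/q) ≠ 1 for each prime q | 511.
z^(73) mod f = 1
z^(7) mod f = z^7.
Since z^(73) = 1, the order of z divides 73 < 511; not primitive.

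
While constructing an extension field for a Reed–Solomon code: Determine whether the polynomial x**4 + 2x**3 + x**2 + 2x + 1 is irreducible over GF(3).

Yes

Write P(x) = x**4 + 2x**3 + x**2 + 2x + 1.
Check for roots in GF(3): P(0) = 1; P(1) = 1; P(2) = 2.
No roots, so no linear factors.
Monic irreducibles of degree 2 over GF(3): x**2 + 1, x**2 + x + 2, x**2 + 2x + 2.
None of them divide P (all give nonzero remainder).
No irreducible factor of degree ≤ 2 exists, so P is irreducible over GF(3).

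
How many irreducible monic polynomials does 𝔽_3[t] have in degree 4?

18

x^(3^4) − x is the product of all monic irreducibles of degree dividing 4; Möbius inversion gives N = (1/4) Σ μ(4/d)·3^d.
Divisors of 4: 1, 2, 4; μ(4/d) for each: 0, -1, 1.
Σ = − 3^2 + 3^4 = 72.
N = 72/4 = 18.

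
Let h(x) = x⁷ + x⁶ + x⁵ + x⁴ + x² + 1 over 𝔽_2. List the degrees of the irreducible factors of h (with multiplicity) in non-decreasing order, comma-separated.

1, 1, 2, 3

Roots in 𝔽_2: h(0) = 1; h(1) = 0 → root.
Linear factors from roots: (x + 1).
Complete factorization: h(x) = (x + 1)^2·(x² + x + 1)·(x³ + x + 1).
Factor degrees with multiplicity: 1 + 1 + 2 + 3 = 7.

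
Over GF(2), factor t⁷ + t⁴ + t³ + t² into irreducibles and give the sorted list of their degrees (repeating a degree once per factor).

1, 1, 1, 1, 3

Write h(t) = t⁷ + t⁴ + t³ + t².
Roots in GF(2): h(0) = 0 → root; h(1) = 0 → root.
Linear factors from roots: (t), (t + 1).
Complete factorization: h(t) = (t)^2·(t + 1)^2·(t³ + t + 1).
Factor degrees with multiplicity: 1 + 1 + 1 + 1 + 3 = 7.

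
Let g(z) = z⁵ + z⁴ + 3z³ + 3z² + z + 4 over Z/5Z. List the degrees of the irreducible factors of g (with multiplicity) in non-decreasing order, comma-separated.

1, 4

Roots in Z/5Z: g(0) = 4; g(1) = 3; g(2) = 0 → root; g(3) = 4; g(4) = 3.
Linear factors from roots: (z + 3).
Complete factorization: g(z) = (z + 3)·(z⁴ + 3z³ + 4z² + z + 3).
Factor degrees with multiplicity: 1 + 4 = 5.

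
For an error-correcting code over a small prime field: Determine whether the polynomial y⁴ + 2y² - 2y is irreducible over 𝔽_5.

No

Write m(y) = y⁴ + 2y² - 2y.
Check for roots in 𝔽_5: m(0) = 0 → root; m(1) = 1; m(2) = 0 → root; m(3) = 3; m(4) = 0 → root.
m(0) = 0, so (y) divides m(y); m is reducible.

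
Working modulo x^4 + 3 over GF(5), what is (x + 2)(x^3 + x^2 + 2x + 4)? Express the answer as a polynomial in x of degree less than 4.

Multiply in GF(5)[x]: (x + 2)·(x^3 + x^2 + 2x + 4) = x^4 + 3x^3 + 4x^2 + 3x + 3.
Reduce using x^4 ≡ 2 (mod x^4 + 3).
Reduced: 3x^3 + 4x^2 + 3x.

3x^3 + 4x^2 + 3x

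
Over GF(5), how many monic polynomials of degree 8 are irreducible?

The number of monic irreducibles of degree 8 over GF(5) is (1/8)·Σ_{d∣8} μ(8/d) 5^d.
Divisors of 8: 1, 2, 4, 8; μ(8/d) for each: 0, 0, -1, 1.
Σ = − 5^4 + 5^8 = 390000.
N = 390000/8 = 48750.

48750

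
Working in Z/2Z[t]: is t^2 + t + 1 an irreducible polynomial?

Yes

Write g(t) = t^2 + t + 1.
Check for roots in Z/2Z: g(0) = 1; g(1) = 1.
No roots. A degree-2 polynomial over a field with no linear factor is irreducible.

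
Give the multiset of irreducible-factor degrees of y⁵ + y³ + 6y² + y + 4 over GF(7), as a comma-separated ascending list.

1, 1, 1, 2

Write f(y) = y⁵ + y³ + 6y² + y + 4.
Linear factors from roots: (y + 5), (y + 2), (y + 1).
Complete factorization: f(y) = (y + 1)·(y + 2)·(y + 5)·(y² + 6y + 6).
Factor degrees with multiplicity: 1 + 1 + 1 + 2 = 5.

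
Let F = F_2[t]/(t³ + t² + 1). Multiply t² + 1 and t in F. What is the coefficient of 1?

Multiply in F_2[t]: (t² + 1)·(t) = t³ + t.
Reduce using t³ ≡ t² + 1 (mod t³ + t² + 1).
Reduced: t² + t + 1.

1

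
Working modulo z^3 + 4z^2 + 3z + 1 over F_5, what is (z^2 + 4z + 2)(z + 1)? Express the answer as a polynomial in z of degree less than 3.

z^2 + 3z + 1

Multiply in F_5[z]: (z^2 + 4z + 2)·(z + 1) = z^3 + z + 2.
Reduce using z^3 ≡ z^2 + 2z + 4 (mod z^3 + 4z^2 + 3z + 1).
Reduced: z^2 + 3z + 1.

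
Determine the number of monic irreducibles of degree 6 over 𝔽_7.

19544

The number of monic irreducibles of degree 6 over GF(7) is (1/6)·Σ_{d∣6} μ(6/d) 7^d.
Divisors of 6: 1, 2, 3, 6; μ(6/d) for each: 1, -1, -1, 1.
Σ = 7^1 − 7^2 − 7^3 + 7^6 = 117264.
N = 117264/6 = 19544.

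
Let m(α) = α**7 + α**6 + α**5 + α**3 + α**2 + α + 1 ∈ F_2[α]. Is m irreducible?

Check for roots in F_2: m(0) = 1; m(1) = 1.
No roots, so no linear factors.
Monic irreducibles of degree 2 over GF(2): α**2 + α + 1.
None of them divide m (all give nonzero remainder).
Monic irreducibles of degree 3 over GF(2): α**3 + α + 1, α**3 + α**2 + 1.
None of them divide m (all give nonzero remainder).
No irreducible factor of degree ≤ 3 exists, so m is irreducible over GF(2).

Yes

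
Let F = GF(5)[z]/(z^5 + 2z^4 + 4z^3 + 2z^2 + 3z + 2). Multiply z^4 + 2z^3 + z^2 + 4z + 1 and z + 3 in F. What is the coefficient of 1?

1

Multiply in GF(5)[z]: (z^4 + 2z^3 + z^2 + 4z + 1)·(z + 3) = z^5 + 2z^3 + 2z^2 + 3z + 3.
Reduce using z^5 ≡ 3z^4 + z^3 + 3z^2 + 2z + 3 (mod z^5 + 2z^4 + 4z^3 + 2z^2 + 3z + 2).
Reduced: 3z^4 + 3z^3 + 1.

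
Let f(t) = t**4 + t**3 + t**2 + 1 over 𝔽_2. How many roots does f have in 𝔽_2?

1

Evaluate at each of the 2 elements of 𝔽_2:
f(0) = 1; f(1) = 0 → root.
Roots: {1}.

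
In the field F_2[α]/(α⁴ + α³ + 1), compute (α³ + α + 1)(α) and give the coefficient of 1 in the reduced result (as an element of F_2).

1

Multiply in F_2[α]: (α³ + α + 1)·(α) = α⁴ + α² + α.
Reduce using α⁴ ≡ α³ + 1 (mod α⁴ + α³ + 1).
Reduced: α³ + α² + α + 1.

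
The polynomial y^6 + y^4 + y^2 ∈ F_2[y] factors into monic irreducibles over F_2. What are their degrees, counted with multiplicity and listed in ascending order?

Write f(y) = y^6 + y^4 + y^2.
Roots in F_2: f(0) = 0 → root; f(1) = 1.
Linear factors from roots: (y).
Complete factorization: f(y) = (y)^2·(y^2 + y + 1)^2.
Factor degrees with multiplicity: 1 + 1 + 2 + 2 = 6.

1, 1, 2, 2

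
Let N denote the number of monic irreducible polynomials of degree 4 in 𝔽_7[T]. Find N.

Gauss's count: N_{7}(4) = (1/4) Σ_{d|4} μ(4/d)·7^d.
Divisors of 4: 1, 2, 4; μ(4/d) for each: 0, -1, 1.
Σ = − 7^2 + 7^4 = 2352.
N = 2352/4 = 588.

588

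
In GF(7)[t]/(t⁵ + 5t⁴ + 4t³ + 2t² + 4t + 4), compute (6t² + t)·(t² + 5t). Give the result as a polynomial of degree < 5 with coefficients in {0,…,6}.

Multiply in GF(7)[t]: (6t² + t)·(t² + 5t) = 6t⁴ + 3t³ + 5t².
Reduced: 6t⁴ + 3t³ + 5t².

6t^4 + 3t^3 + 5t^2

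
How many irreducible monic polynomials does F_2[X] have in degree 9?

By the necklace-counting formula, N_2(9) = (1/9) Σ_{d|9} μ(9/d)·2^d.
Divisors of 9: 1, 3, 9; μ(9/d) for each: 0, -1, 1.
Σ = − 2^3 + 2^9 = 504.
N = 504/9 = 56.

56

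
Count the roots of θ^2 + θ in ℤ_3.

Write h(θ) = θ^2 + θ.
Evaluate at each of the 3 elements of ℤ_3:
h(0) = 0 → root; h(1) = 2; h(2) = 0 → root.
Roots: {0, 2}.

2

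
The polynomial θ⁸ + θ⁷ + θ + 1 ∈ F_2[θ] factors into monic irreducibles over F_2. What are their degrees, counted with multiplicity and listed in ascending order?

Write f(θ) = θ⁸ + θ⁷ + θ + 1.
Roots in F_2: f(0) = 1; f(1) = 0 → root.
Linear factors from roots: (θ + 1).
Complete factorization: f(θ) = (θ + 1)^2·(θ³ + θ + 1)·(θ³ + θ² + 1).
Factor degrees with multiplicity: 1 + 1 + 3 + 3 = 8.

1, 1, 3, 3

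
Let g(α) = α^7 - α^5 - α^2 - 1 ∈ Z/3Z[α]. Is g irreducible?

Yes

Check for roots in Z/3Z: g(0) = 2; g(1) = 1; g(2) = 1.
No roots, so no linear factors.
Monic irreducibles of degree 2 over GF(3): α^2 + 1, α^2 + α - 1, α^2 - α - 1.
None of them divide g (all give nonzero remainder).
Degree-3 irreducible divisors: test the 8 monic irreducibles of degree 3 over GF(3).
None of them divide g (all give nonzero remainder).
No irreducible factor of degree ≤ 3 exists, so g is irreducible over GF(3).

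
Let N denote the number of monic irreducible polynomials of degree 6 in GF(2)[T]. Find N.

9

x^(2^6) − x is the product of all monic irreducibles of degree dividing 6; Möbius inversion gives N = (1/6) Σ μ(6/d)·2^d.
Divisors of 6: 1, 2, 3, 6; μ(6/d) for each: 1, -1, -1, 1.
Σ = 2^1 − 2^2 − 2^3 + 2^6 = 54.
N = 54/6 = 9.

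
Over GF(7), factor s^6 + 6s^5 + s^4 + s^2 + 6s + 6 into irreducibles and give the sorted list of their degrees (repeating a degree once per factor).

1, 1, 1, 1, 2

Write g(s) = s^6 + 6s^5 + s^4 + s^2 + 6s + 6.
Linear factors from roots: (s + 6), (s + 5), (s + 3).
Complete factorization: g(s) = (s + 3)·(s + 6)·(s + 5)^2·(s^2 + s + 3).
Factor degrees with multiplicity: 1 + 1 + 1 + 1 + 2 = 6.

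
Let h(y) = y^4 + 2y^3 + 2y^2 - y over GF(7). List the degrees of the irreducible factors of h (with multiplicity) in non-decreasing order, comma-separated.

Linear factors from roots: (y).
Complete factorization: h(y) = (y)·(y^3 + 2y^2 + 2y - 1).
Factor degrees with multiplicity: 1 + 3 = 4.

1, 3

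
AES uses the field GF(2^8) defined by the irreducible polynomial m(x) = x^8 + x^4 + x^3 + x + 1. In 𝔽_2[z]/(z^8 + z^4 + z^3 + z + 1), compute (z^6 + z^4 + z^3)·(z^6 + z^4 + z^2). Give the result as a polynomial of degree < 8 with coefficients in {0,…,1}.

Multiply in 𝔽_2[z]: (z^6 + z^4 + z^3)·(z^6 + z^4 + z^2) = z^12 + z^9 + z^7 + z^6 + z^5.
Reduce using z^8 ≡ z^4 + z^3 + z + 1 (mod z^8 + z^4 + z^3 + z + 1).
Reduced: z^6 + z^5 + z^4 + z^3 + z^2 + 1.

z^6 + z^5 + z^4 + z^3 + z^2 + 1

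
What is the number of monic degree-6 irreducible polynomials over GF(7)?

x^(7^6) − x is the product of all monic irreducibles of degree dividing 6; Möbius inversion gives N = (1/6) Σ μ(6/d)·7^d.
Divisors of 6: 1, 2, 3, 6; μ(6/d) for each: 1, -1, -1, 1.
Σ = 7^1 − 7^2 − 7^3 + 7^6 = 117264.
N = 117264/6 = 19544.

19544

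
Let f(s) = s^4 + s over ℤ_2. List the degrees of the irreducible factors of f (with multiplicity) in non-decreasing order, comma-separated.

Roots in ℤ_2: f(0) = 0 → root; f(1) = 0 → root.
Linear factors from roots: (s), (s + 1).
Complete factorization: f(s) = (s)·(s + 1)·(s^2 + s + 1).
Factor degrees with multiplicity: 1 + 1 + 2 = 4.

1, 1, 2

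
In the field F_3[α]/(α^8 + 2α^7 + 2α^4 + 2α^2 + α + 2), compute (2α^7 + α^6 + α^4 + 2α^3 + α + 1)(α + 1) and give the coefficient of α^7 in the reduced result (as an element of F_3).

2

Multiply in F_3[α]: (2α^7 + α^6 + α^4 + 2α^3 + α + 1)·(α + 1) = 2α^8 + α^6 + α^5 + 2α^3 + α^2 + 2α + 1.
Reduce using α^8 ≡ α^7 + α^4 + α^2 + 2α + 1 (mod α^8 + 2α^7 + 2α^4 + 2α^2 + α + 2).
Reduced: 2α^7 + α^6 + α^5 + 2α^4 + 2α^3.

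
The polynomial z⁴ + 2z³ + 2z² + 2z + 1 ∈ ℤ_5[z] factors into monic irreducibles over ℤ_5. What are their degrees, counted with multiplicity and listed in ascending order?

1, 1, 1, 1

Write h(z) = z⁴ + 2z³ + 2z² + 2z + 1.
Roots in ℤ_5: h(0) = 1; h(1) = 3; h(2) = 0 → root; h(3) = 0 → root; h(4) = 0 → root.
Linear factors from roots: (z + 3), (z + 2), (z + 1).
Complete factorization: h(z) = (z + 2)·(z + 3)·(z + 1)^2.
Factor degrees with multiplicity: 1 + 1 + 1 + 1 = 4.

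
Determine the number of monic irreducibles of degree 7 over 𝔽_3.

312

Gauss's count: N_{3}(7) = (1/7) Σ_{d|7} μ(7/d)·3^d.
Divisors of 7: 1, 7; μ(7/d) for each: -1, 1.
Σ = − 3^1 + 3^7 = 2184.
N = 2184/7 = 312.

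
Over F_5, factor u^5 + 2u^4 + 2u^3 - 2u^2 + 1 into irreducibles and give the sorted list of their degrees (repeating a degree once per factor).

5

Write g(u) = u^5 + 2u^4 + 2u^3 - 2u^2 + 1.
Roots in F_5: g(0) = 1; g(1) = 4; g(2) = 3; g(3) = 2; g(4) = 3.
Complete factorization: g(u) = (u^5 + 2u^4 + 2u^3 - 2u^2 + 1).
Factor degrees with multiplicity: 5 = 5.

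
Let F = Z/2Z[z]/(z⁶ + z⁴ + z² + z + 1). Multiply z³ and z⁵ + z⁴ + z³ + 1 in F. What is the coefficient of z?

1

Multiply in Z/2Z[z]: (z³)·(z⁵ + z⁴ + z³ + 1) = z⁸ + z⁷ + z⁶ + z³.
Reduce using z⁶ ≡ z⁴ + z² + z + 1 (mod z⁶ + z⁴ + z² + z + 1).
Reduced: z⁵ + z⁴ + z³ + z.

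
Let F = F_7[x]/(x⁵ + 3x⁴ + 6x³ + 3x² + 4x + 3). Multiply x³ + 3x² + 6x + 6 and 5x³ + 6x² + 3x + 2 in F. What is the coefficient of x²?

1

Multiply in F_7[x]: (x³ + 3x² + 6x + 6)·(5x³ + 6x² + 3x + 2) = 5x⁶ + 2x⁴ + 4x² + 2x + 5.
Reduce using x⁵ ≡ 4x⁴ + x³ + 4x² + 3x + 4 (mod x⁵ + 3x⁴ + 6x³ + 3x² + 4x + 3).
Reduced: 3x⁴ + 5x³ + x² + 5x + 1.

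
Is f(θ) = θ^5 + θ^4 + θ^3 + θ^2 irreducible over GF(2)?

Check for roots in GF(2): f(0) = 0 → root; f(1) = 0 → root.
f(0) = 0, so (θ) divides f(θ); f is reducible.

No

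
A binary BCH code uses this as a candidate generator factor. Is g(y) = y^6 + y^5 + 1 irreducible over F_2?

Yes

Check for roots in F_2: g(0) = 1; g(1) = 1.
No roots, so no linear factors.
Monic irreducibles of degree 2 over GF(2): y^2 + y + 1.
None of them divide g (all give nonzero remainder).
Monic irreducibles of degree 3 over GF(2): y^3 + y + 1, y^3 + y^2 + 1.
None of them divide g (all give nonzero remainder).
No irreducible factor of degree ≤ 3 exists, so g is irreducible over GF(2).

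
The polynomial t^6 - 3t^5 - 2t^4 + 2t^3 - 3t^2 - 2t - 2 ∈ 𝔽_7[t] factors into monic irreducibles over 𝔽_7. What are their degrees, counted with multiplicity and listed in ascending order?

2, 2, 2

Write h(t) = t^6 - 3t^5 - 2t^4 + 2t^3 - 3t^2 - 2t - 2.
Complete factorization: h(t) = (t^2 + 2t + 2)·(t^2 + 3t - 2)·(t^2 - t - 3).
Factor degrees with multiplicity: 2 + 2 + 2 = 6.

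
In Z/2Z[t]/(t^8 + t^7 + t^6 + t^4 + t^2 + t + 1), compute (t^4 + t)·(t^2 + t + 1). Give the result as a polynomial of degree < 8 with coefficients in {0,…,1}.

t^6 + t^5 + t^4 + t^3 + t^2 + t

Multiply in Z/2Z[t]: (t^4 + t)·(t^2 + t + 1) = t^6 + t^5 + t^4 + t^3 + t^2 + t.
Reduced: t^6 + t^5 + t^4 + t^3 + t^2 + t.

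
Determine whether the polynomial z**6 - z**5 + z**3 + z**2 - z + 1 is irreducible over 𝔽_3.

Yes

Write g(z) = z**6 - z**5 + z**3 + z**2 - z + 1.
Check for roots in 𝔽_3: g(0) = 1; g(1) = 2; g(2) = 1.
No roots, so no linear factors.
Monic irreducibles of degree 2 over GF(3): z**2 + 1, z**2 + z - 1, z**2 - z - 1.
None of them divide g (all give nonzero remainder).
Degree-3 irreducible divisors: test the 8 monic irreducibles of degree 3 over GF(3).
None of them divide g (all give nonzero remainder).
No irreducible factor of degree ≤ 3 exists, so g is irreducible over GF(3).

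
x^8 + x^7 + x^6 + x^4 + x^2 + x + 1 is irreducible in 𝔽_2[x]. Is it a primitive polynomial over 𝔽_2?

No

Write f(x) = x^8 + x^7 + x^6 + x^4 + x^2 + x + 1.
|GF(2^8)^×| = 2^8 − 1 = 255. Prime factorization: 255 = 3·5·17.
f is primitive ⇔ x has order 255 in GF(2)[x]/(f), i.e. x^(255/q) ≠ 1 for each prime q | 255.
x^(85) mod f = 1
x^(51) mod f = 1
x^(15) mod f = x^7 + x^4 + x^3 + x^2 + x.
Since x^(85) = 1, the order of x divides 85 < 255; not primitive.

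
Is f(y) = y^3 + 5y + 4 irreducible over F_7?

No

Check for roots in F_7: f(0) = 4; f(1) = 3; f(2) = 1; f(3) = 4; f(4) = 4; f(5) = 0 → root; f(6) = 5.
f(5) = 0, so (y − 5) divides f(y); f is reducible.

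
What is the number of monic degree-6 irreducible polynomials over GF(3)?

116

The number of monic irreducibles of degree 6 over GF(3) is (1/6)·Σ_{d∣6} μ(6/d) 3^d.
Divisors of 6: 1, 2, 3, 6; μ(6/d) for each: 1, -1, -1, 1.
Σ = 3^1 − 3^2 − 3^3 + 3^6 = 696.
N = 696/6 = 116.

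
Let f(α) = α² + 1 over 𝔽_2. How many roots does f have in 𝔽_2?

Evaluate at each of the 2 elements of 𝔽_2:
f(0) = 1; f(1) = 0 → root.
Roots: {1}.

1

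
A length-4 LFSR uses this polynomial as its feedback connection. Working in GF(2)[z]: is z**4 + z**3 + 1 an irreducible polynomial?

Write g(z) = z**4 + z**3 + 1.
Check for roots in GF(2): g(0) = 1; g(1) = 1.
No roots, so no linear factors.
Monic irreducibles of degree 2 over GF(2): z**2 + z + 1.
None of them divide g (all give nonzero remainder).
No irreducible factor of degree ≤ 2 exists, so g is irreducible over GF(2).

Yes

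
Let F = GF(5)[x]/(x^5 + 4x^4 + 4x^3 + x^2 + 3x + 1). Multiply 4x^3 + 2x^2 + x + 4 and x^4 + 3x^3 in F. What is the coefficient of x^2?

3

Multiply in GF(5)[x]: (4x^3 + 2x^2 + x + 4)·(x^4 + 3x^3) = 4x^7 + 4x^6 + 2x^5 + 2x^4 + 2x^3.
Reduce using x^5 ≡ x^4 + x^3 + 4x^2 + 2x + 4 (mod x^5 + 4x^4 + 4x^3 + x^2 + 3x + 1).
Reduced: x^3 + 3x^2 + 1.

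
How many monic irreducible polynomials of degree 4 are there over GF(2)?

3

By the necklace-counting formula, N_2(4) = (1/4) Σ_{d|4} μ(4/d)·2^d.
Divisors of 4: 1, 2, 4; μ(4/d) for each: 0, -1, 1.
Σ = − 2^2 + 2^4 = 12.
N = 12/4 = 3.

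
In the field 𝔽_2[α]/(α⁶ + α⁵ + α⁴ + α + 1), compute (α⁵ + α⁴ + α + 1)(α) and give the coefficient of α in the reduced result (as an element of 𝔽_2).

0

Multiply in 𝔽_2[α]: (α⁵ + α⁴ + α + 1)·(α) = α⁶ + α⁵ + α² + α.
Reduce using α⁶ ≡ α⁵ + α⁴ + α + 1 (mod α⁶ + α⁵ + α⁴ + α + 1).
Reduced: α⁴ + α² + 1.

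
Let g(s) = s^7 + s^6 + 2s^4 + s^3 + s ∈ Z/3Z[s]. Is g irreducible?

No

Check for roots in Z/3Z: g(0) = 0 → root; g(1) = 0 → root; g(2) = 0 → root.
g(0) = 0, so (s) divides g(s); g is reducible.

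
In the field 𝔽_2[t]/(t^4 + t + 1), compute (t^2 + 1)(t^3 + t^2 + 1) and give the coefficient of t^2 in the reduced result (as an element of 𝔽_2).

Multiply in 𝔽_2[t]: (t^2 + 1)·(t^3 + t^2 + 1) = t^5 + t^4 + t^3 + 1.
Reduce using t^4 ≡ t + 1 (mod t^4 + t + 1).
Reduced: t^3 + t^2.

1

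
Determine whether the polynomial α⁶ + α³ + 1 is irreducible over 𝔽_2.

Yes

Write f(α) = α⁶ + α³ + 1.
Check for roots in 𝔽_2: f(0) = 1; f(1) = 1.
No roots, so no linear factors.
Monic irreducibles of degree 2 over GF(2): α² + α + 1.
None of them divide f (all give nonzero remainder).
Monic irreducibles of degree 3 over GF(2): α³ + α + 1, α³ + α² + 1.
None of them divide f (all give nonzero remainder).
No irreducible factor of degree ≤ 3 exists, so f is irreducible over GF(2).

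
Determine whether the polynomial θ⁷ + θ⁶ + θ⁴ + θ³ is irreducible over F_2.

Write h(θ) = θ⁷ + θ⁶ + θ⁴ + θ³.
Check for roots in F_2: h(0) = 0 → root; h(1) = 0 → root.
h(0) = 0, so (θ) divides h(θ); h is reducible.

No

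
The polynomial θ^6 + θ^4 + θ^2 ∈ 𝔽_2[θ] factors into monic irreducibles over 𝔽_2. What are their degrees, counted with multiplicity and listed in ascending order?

Write h(θ) = θ^6 + θ^4 + θ^2.
Roots in 𝔽_2: h(0) = 0 → root; h(1) = 1.
Linear factors from roots: (θ).
Complete factorization: h(θ) = (θ)^2·(θ^2 + θ + 1)^2.
Factor degrees with multiplicity: 1 + 1 + 2 + 2 = 6.

1, 1, 2, 2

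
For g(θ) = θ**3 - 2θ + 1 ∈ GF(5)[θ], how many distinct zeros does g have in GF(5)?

Evaluate at each of the 5 elements of GF(5):
g(0) = 1; g(1) = 0 → root; g(2) = 0 → root; g(3) = 2; g(4) = 2.
Roots: {1, 2}.

2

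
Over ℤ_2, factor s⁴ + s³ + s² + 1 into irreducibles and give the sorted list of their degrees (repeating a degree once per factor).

1, 3

Write g(s) = s⁴ + s³ + s² + 1.
Roots in ℤ_2: g(0) = 1; g(1) = 0 → root.
Linear factors from roots: (s + 1).
Complete factorization: g(s) = (s + 1)·(s³ + s + 1).
Factor degrees with multiplicity: 1 + 3 = 4.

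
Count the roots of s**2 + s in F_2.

Write g(s) = s**2 + s.
Evaluate at each of the 2 elements of F_2:
g(0) = 0 → root; g(1) = 0 → root.
Roots: {0, 1}.

2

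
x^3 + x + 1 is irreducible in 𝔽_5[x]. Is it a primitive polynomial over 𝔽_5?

Write f(x) = x^3 + x + 1.
|GF(5^3)^×| = 5^3 − 1 = 124. Prime factorization: 124 = 2^2·31.
f is primitive ⇔ x has order 124 in GF(5)[x]/(f), i.e. x^(124/q) ≠ 1 for each prime q | 124.
x^(62) mod f = 1
x^(4) mod f = 4x^2 + 4x.
Since x^(62) = 1, the order of x divides 62 < 124; not primitive.

No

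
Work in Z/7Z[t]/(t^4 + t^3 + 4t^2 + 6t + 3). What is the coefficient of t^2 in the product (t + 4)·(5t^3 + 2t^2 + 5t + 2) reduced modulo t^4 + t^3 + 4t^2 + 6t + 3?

0

Multiply in Z/7Z[t]: (t + 4)·(5t^3 + 2t^2 + 5t + 2) = 5t^4 + t^3 + 6t^2 + t + 1.
Reduce using t^4 ≡ 6t^3 + 3t^2 + t + 4 (mod t^4 + t^3 + 4t^2 + 6t + 3).
Reduced: 3t^3 + 6t.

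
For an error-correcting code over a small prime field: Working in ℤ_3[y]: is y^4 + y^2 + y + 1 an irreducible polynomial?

Write h(y) = y^4 + y^2 + y + 1.
Check for roots in ℤ_3: h(0) = 1; h(1) = 1; h(2) = 2.
No roots, so no linear factors.
Monic irreducibles of degree 2 over GF(3): y^2 + 1, y^2 + y - 1, y^2 - y - 1.
None of them divide h (all give nonzero remainder).
No irreducible factor of degree ≤ 2 exists, so h is irreducible over GF(3).

Yes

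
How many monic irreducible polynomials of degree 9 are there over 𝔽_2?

56

By the necklace-counting formula, N_2(9) = (1/9) Σ_{d|9} μ(9/d)·2^d.
Divisors of 9: 1, 3, 9; μ(9/d) for each: 0, -1, 1.
Σ = − 2^3 + 2^9 = 504.
N = 504/9 = 56.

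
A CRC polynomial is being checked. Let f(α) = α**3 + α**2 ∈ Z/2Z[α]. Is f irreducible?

Check for roots in Z/2Z: f(0) = 0 → root; f(1) = 0 → root.
f(0) = 0, so (α) divides f(α); f is reducible.

No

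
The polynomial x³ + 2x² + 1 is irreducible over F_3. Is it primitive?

Yes

Write f(x) = x³ + 2x² + 1.
|GF(3^3)^×| = 3^3 − 1 = 26. Prime factorization: 26 = 2·13.
f is primitive ⇔ x has order 26 in GF(3)[x]/(f), i.e. x^(26/q) ≠ 1 for each prime q | 26.
x^(13) mod f = 2.
x^(2) mod f = x².
None equal 1, so x has full order 26; f is primitive.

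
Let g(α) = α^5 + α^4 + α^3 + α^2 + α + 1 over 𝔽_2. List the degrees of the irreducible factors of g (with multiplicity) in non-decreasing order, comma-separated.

1, 2, 2

Roots in 𝔽_2: g(0) = 1; g(1) = 0 → root.
Linear factors from roots: (α + 1).
Complete factorization: g(α) = (α + 1)·(α^2 + α + 1)^2.
Factor degrees with multiplicity: 1 + 2 + 2 = 5.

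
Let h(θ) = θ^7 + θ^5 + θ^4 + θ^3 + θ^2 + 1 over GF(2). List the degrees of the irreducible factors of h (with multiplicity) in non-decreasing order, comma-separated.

1, 2, 2, 2

Roots in GF(2): h(0) = 1; h(1) = 0 → root.
Linear factors from roots: (θ + 1).
Complete factorization: h(θ) = (θ + 1)·(θ^2 + θ + 1)^3.
Factor degrees with multiplicity: 1 + 2 + 2 + 2 = 7.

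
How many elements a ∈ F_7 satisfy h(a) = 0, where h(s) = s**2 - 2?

Evaluate at each of the 7 elements of F_7:
h(0) = 5; h(1) = 6; h(2) = 2; h(3) = 0 → root; h(4) = 0 → root; h(5) = 2; h(6) = 6.
Roots: {3, 4}.

2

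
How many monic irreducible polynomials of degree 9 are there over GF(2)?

56

x^(2^9) − x is the product of all monic irreducibles of degree dividing 9; Möbius inversion gives N = (1/9) Σ μ(9/d)·2^d.
Divisors of 9: 1, 3, 9; μ(9/d) for each: 0, -1, 1.
Σ = − 2^3 + 2^9 = 504.
N = 504/9 = 56.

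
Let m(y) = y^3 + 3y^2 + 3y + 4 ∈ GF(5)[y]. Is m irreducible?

Check for roots in GF(5): m(0) = 4; m(1) = 1; m(2) = 0 → root; m(3) = 2; m(4) = 3.
m(2) = 0, so (y − 2) divides m(y); m is reducible.

No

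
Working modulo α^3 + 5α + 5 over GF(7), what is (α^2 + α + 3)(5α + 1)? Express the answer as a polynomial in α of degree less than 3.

Multiply in GF(7)[α]: (α^2 + α + 3)·(5α + 1) = 5α^3 + 6α^2 + 2α + 3.
Reduce using α^3 ≡ 2α + 2 (mod α^3 + 5α + 5).
Reduced: 6α^2 + 5α + 6.

6α^2 + 5α + 6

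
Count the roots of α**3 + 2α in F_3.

Write P(α) = α**3 + 2α.
Evaluate at each of the 3 elements of F_3:
P(0) = 0 → root; P(1) = 0 → root; P(2) = 0 → root.
Roots: {0, 1, 2}.

3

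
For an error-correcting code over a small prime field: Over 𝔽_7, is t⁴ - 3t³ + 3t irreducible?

No

Write g(t) = t⁴ - 3t³ + 3t.
Check for roots in 𝔽_7: g(0) = 0 → root; g(1) = 1; g(2) = 5; g(3) = 2; g(4) = 6; g(5) = 6; g(6) = 1.
g(0) = 0, so (t) divides g(t); g is reducible.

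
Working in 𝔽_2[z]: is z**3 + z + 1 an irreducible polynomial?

Write P(z) = z**3 + z + 1.
Check for roots in 𝔽_2: P(0) = 1; P(1) = 1.
No roots. A degree-3 polynomial over a field with no linear factor is irreducible.

Yes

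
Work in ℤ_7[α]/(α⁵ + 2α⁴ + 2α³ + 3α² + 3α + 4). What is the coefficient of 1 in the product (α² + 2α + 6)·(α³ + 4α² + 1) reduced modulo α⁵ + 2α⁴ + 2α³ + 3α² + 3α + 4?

Multiply in ℤ_7[α]: (α² + 2α + 6)·(α³ + 4α² + 1) = α⁵ + 6α⁴ + 4α² + 2α + 6.
Reduce using α⁵ ≡ 5α⁴ + 5α³ + 4α² + 4α + 3 (mod α⁵ + 2α⁴ + 2α³ + 3α² + 3α + 4).
Reduced: 4α⁴ + 5α³ + α² + 6α + 2.

2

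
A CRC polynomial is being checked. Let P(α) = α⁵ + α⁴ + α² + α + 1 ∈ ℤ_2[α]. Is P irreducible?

Check for roots in ℤ_2: P(0) = 1; P(1) = 1.
No roots, so no linear factors.
Monic irreducibles of degree 2 over GF(2): α² + α + 1.
None of them divide P (all give nonzero remainder).
No irreducible factor of degree ≤ 2 exists, so P is irreducible over GF(2).

Yes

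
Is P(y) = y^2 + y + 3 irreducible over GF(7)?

Yes

Check for roots in GF(7): P(0) = 3; P(1) = 5; P(2) = 2; P(3) = 1; P(4) = 2; P(5) = 5; P(6) = 3.
No roots. A degree-2 polynomial over a field with no linear factor is irreducible.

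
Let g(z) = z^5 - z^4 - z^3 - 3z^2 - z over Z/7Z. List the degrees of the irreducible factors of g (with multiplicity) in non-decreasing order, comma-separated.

1, 1, 3

Linear factors from roots: (z), (z - 3).
Complete factorization: g(z) = (z)·(z - 3)·(z^3 + 2z^2 - 2z - 2).
Factor degrees with multiplicity: 1 + 1 + 3 = 5.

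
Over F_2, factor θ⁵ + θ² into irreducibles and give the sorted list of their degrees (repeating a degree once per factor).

1, 1, 1, 2

Write h(θ) = θ⁵ + θ².
Roots in F_2: h(0) = 0 → root; h(1) = 0 → root.
Linear factors from roots: (θ), (θ + 1).
Complete factorization: h(θ) = (θ + 1)·(θ)^2·(θ² + θ + 1).
Factor degrees with multiplicity: 1 + 1 + 1 + 2 = 5.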